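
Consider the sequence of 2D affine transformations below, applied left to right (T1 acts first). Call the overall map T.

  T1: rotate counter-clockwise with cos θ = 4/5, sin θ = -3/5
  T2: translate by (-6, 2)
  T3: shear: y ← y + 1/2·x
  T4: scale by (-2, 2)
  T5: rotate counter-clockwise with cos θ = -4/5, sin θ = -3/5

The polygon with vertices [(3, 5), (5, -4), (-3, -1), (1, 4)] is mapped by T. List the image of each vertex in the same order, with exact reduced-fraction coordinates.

image vertices: (93/25, -174/25), (-368/25, 124/25), (-81/5, -42/5), (-16/25, -212/25)

T1 rotate counter-clockwise with cos θ = 4/5, sin θ = -3/5: (3, 5) → (27/5, 11/5); (5, -4) → (8/5, -31/5); (-3, -1) → (-3, 1); (1, 4) → (16/5, 13/5)
T2 translate by (-6, 2): (27/5, 11/5) → (-3/5, 21/5); (8/5, -31/5) → (-22/5, -21/5); (-3, 1) → (-9, 3); (16/5, 13/5) → (-14/5, 23/5)
T3 shear: y ← y + 1/2·x: (-3/5, 21/5) → (-3/5, 39/10); (-22/5, -21/5) → (-22/5, -32/5); (-9, 3) → (-9, -3/2); (-14/5, 23/5) → (-14/5, 16/5)
T4 scale by (-2, 2): (-3/5, 39/10) → (6/5, 39/5); (-22/5, -32/5) → (44/5, -64/5); (-9, -3/2) → (18, -3); (-14/5, 16/5) → (28/5, 32/5)
T5 rotate counter-clockwise with cos θ = -4/5, sin θ = -3/5: (6/5, 39/5) → (93/25, -174/25); (44/5, -64/5) → (-368/25, 124/25); (18, -3) → (-81/5, -42/5); (28/5, 32/5) → (-16/25, -212/25)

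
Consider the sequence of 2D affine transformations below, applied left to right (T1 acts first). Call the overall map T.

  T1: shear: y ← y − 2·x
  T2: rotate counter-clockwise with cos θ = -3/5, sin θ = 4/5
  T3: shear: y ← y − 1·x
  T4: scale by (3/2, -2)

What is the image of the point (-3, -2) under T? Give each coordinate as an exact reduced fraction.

T(p) = (-21/10, 34/5)

T1 shear: y ← y − 2·x: (-3, -2) → (-3, 4)
T2 rotate counter-clockwise with cos θ = -3/5, sin θ = 4/5: (-3, 4) → (-7/5, -24/5)
T3 shear: y ← y − 1·x: (-7/5, -24/5) → (-7/5, -17/5)
T4 scale by (3/2, -2): (-7/5, -17/5) → (-21/10, 34/5)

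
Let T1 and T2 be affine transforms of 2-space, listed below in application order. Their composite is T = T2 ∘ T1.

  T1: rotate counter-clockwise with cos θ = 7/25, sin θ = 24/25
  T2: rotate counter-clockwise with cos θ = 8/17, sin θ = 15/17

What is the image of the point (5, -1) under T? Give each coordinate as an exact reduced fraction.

T(p) = (-1223/425, 1789/425)

T1 rotate counter-clockwise with cos θ = 7/25, sin θ = 24/25: (5, -1) → (59/25, 113/25)
T2 rotate counter-clockwise with cos θ = 8/17, sin θ = 15/17: (59/25, 113/25) → (-1223/425, 1789/425)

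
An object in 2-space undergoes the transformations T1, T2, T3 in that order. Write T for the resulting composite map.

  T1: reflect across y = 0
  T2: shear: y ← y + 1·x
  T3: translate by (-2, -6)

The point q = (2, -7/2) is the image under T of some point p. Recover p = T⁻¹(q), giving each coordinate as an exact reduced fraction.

p = (4, 3/2)

T1 = [1 0 0; 0 -1 0; 0 0 1]
T2·T1 = [1 0 0; 1 -1 0; 0 0 1]
T3·…·T1 = [1 0 -2; 1 -1 -6; 0 0 1]
det M = -1; M⁻¹ = [1 0 2; 1 -1 -4; 0 0 1]
M⁻¹ · (2, -7/2)ᵀ = (4, 3/2)ᵀ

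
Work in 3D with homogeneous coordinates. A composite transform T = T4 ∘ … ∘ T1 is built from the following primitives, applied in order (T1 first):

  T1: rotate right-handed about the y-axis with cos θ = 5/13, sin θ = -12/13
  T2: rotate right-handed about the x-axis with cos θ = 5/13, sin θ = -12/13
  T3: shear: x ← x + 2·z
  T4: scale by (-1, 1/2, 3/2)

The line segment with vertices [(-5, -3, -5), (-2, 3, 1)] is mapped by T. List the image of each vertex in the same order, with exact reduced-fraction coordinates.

image vertices: (-541/169, -1215/338, 129/338), (1412/169, -33/338, -1689/338)

T1 rotate right-handed about the y-axis with cos θ = 5/13, sin θ = -12/13: (-5, -3, -5) → (35/13, -3, -85/13); (-2, 3, 1) → (-22/13, 3, -19/13)
T2 rotate right-handed about the x-axis with cos θ = 5/13, sin θ = -12/13: (35/13, -3, -85/13) → (35/13, -1215/169, 43/169); (-22/13, 3, -19/13) → (-22/13, -33/169, -563/169)
T3 shear: x ← x + 2·z: (35/13, -1215/169, 43/169) → (541/169, -1215/169, 43/169); (-22/13, -33/169, -563/169) → (-1412/169, -33/169, -563/169)
T4 scale by (-1, 1/2, 3/2): (541/169, -1215/169, 43/169) → (-541/169, -1215/338, 129/338); (-1412/169, -33/169, -563/169) → (1412/169, -33/338, -1689/338)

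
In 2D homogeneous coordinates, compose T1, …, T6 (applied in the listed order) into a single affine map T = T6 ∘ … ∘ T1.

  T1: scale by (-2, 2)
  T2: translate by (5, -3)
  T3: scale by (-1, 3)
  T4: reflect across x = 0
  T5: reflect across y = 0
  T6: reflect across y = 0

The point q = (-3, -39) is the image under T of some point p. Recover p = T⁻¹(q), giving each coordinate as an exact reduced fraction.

T1 = [-2 0 0; 0 2 0; 0 0 1]
T2·T1 = [-2 0 5; 0 2 -3; 0 0 1]
T3·…·T1 = [2 0 -5; 0 6 -9; 0 0 1]
T4·…·T1 = [-2 0 5; 0 6 -9; 0 0 1]
T5·…·T1 = [-2 0 5; 0 -6 9; 0 0 1]
T6·…·T1 = [-2 0 5; 0 6 -9; 0 0 1]
det M = -12; M⁻¹ = [-1/2 0 5/2; 0 1/6 3/2; 0 0 1]
M⁻¹ · (-3, -39)ᵀ = (4, -5)ᵀ

p = (4, -5)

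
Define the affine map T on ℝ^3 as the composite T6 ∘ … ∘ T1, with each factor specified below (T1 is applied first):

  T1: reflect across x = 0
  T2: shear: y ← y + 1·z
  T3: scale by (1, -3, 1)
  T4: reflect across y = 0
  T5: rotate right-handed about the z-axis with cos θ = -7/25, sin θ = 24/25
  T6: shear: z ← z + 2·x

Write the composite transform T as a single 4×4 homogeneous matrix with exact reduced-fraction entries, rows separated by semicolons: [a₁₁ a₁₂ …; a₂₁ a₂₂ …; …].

T = [7/25 -72/25 -72/25 0; -24/25 -21/25 -21/25 0; 14/25 -144/25 -119/25 0; 0 0 0 1]

T1 = [-1 0 0 0; 0 1 0 0; 0 0 1 0; 0 0 0 1]
T2·T1 = [-1 0 0 0; 0 1 1 0; 0 0 1 0; 0 0 0 1]
T3·…·T1 = [-1 0 0 0; 0 -3 -3 0; 0 0 1 0; 0 0 0 1]
T4·…·T1 = [-1 0 0 0; 0 3 3 0; 0 0 1 0; 0 0 0 1]
T5·…·T1 = [7/25 -72/25 -72/25 0; -24/25 -21/25 -21/25 0; 0 0 1 0; 0 0 0 1]
T6·…·T1 = [7/25 -72/25 -72/25 0; -24/25 -21/25 -21/25 0; 14/25 -144/25 -119/25 0; 0 0 0 1]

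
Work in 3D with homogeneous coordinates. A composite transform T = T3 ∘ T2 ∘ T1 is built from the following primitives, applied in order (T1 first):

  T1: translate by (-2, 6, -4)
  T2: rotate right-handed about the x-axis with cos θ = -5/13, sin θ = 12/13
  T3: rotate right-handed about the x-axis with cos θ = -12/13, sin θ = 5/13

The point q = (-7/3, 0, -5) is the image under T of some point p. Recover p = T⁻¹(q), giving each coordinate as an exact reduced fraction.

p = (-1/3, -1, 4)

T1 = [1 0 0 -2; 0 1 0 6; 0 0 1 -4; 0 0 0 1]
T2·T1 = [1 0 0 -2; 0 -5/13 -12/13 18/13; 0 12/13 -5/13 92/13; 0 0 0 1]
T3·…·T1 = [1 0 0 -2; 0 0 1 -4; 0 -1 0 -6; 0 0 0 1]
det M = 1; M⁻¹ = [1 0 0 2; 0 0 -1 -6; 0 1 0 4; 0 0 0 1]
M⁻¹ · (-7/3, 0, -5)ᵀ = (-1/3, -1, 4)ᵀ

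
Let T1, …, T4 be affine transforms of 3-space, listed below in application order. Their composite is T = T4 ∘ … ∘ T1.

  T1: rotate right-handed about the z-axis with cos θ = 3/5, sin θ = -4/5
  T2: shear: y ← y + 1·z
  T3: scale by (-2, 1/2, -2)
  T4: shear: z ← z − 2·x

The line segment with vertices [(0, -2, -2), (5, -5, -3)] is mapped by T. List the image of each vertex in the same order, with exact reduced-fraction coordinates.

T1 rotate right-handed about the z-axis with cos θ = 3/5, sin θ = -4/5: (0, -2, -2) → (-8/5, -6/5, -2); (5, -5, -3) → (-1, -7, -3)
T2 shear: y ← y + 1·z: (-8/5, -6/5, -2) → (-8/5, -16/5, -2); (-1, -7, -3) → (-1, -10, -3)
T3 scale by (-2, 1/2, -2): (-8/5, -16/5, -2) → (16/5, -8/5, 4); (-1, -10, -3) → (2, -5, 6)
T4 shear: z ← z − 2·x: (16/5, -8/5, 4) → (16/5, -8/5, -12/5); (2, -5, 6) → (2, -5, 2)

image vertices: (16/5, -8/5, -12/5), (2, -5, 2)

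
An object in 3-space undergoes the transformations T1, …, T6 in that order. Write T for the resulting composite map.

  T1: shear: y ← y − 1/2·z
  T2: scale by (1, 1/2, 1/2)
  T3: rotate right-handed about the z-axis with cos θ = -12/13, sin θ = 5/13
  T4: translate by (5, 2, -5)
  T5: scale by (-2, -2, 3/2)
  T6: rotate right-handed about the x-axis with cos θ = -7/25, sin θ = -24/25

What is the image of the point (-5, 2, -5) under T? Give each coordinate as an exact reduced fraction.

T1 shear: y ← y − 1/2·z: (-5, 2, -5) → (-5, 9/2, -5)
T2 scale by (1, 1/2, 1/2): (-5, 9/2, -5) → (-5, 9/4, -5/2)
T3 rotate right-handed about the z-axis with cos θ = -12/13, sin θ = 5/13: (-5, 9/4, -5/2) → (15/4, -4, -5/2)
T4 translate by (5, 2, -5): (15/4, -4, -5/2) → (35/4, -2, -15/2)
T5 scale by (-2, -2, 3/2): (35/4, -2, -15/2) → (-35/2, 4, -45/4)
T6 rotate right-handed about the x-axis with cos θ = -7/25, sin θ = -24/25: (-35/2, 4, -45/4) → (-35/2, -298/25, -69/100)

T(p) = (-35/2, -298/25, -69/100)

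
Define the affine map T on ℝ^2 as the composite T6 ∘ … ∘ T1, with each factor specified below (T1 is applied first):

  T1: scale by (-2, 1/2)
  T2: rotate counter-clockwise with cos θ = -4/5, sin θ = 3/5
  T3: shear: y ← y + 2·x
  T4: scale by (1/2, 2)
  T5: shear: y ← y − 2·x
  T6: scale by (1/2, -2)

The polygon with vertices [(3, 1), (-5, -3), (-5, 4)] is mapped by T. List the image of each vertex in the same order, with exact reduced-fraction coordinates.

T1 scale by (-2, 1/2): (3, 1) → (-6, 1/2); (-5, -3) → (10, -3/2); (-5, 4) → (10, 2)
T2 rotate counter-clockwise with cos θ = -4/5, sin θ = 3/5: (-6, 1/2) → (9/2, -4); (10, -3/2) → (-71/10, 36/5); (10, 2) → (-46/5, 22/5)
T3 shear: y ← y + 2·x: (9/2, -4) → (9/2, 5); (-71/10, 36/5) → (-71/10, -7); (-46/5, 22/5) → (-46/5, -14)
T4 scale by (1/2, 2): (9/2, 5) → (9/4, 10); (-71/10, -7) → (-71/20, -14); (-46/5, -14) → (-23/5, -28)
T5 shear: y ← y − 2·x: (9/4, 10) → (9/4, 11/2); (-71/20, -14) → (-71/20, -69/10); (-23/5, -28) → (-23/5, -94/5)
T6 scale by (1/2, -2): (9/4, 11/2) → (9/8, -11); (-71/20, -69/10) → (-71/40, 69/5); (-23/5, -94/5) → (-23/10, 188/5)

image vertices: (9/8, -11), (-71/40, 69/5), (-23/10, 188/5)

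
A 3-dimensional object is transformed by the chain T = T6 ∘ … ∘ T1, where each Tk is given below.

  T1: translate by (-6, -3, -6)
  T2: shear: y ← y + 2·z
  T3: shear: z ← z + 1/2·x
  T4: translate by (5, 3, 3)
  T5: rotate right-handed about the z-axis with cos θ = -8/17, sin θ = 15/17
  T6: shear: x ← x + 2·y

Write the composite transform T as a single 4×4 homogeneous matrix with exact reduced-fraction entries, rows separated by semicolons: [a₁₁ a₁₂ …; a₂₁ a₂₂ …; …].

T = [22/17 -31/17 -62/17 350/17; 15/17 -8/17 -16/17 81/17; 1/2 0 1 -6; 0 0 0 1]

T1 = [1 0 0 -6; 0 1 0 -3; 0 0 1 -6; 0 0 0 1]
T2·T1 = [1 0 0 -6; 0 1 2 -15; 0 0 1 -6; 0 0 0 1]
T3·…·T1 = [1 0 0 -6; 0 1 2 -15; 1/2 0 1 -9; 0 0 0 1]
T4·…·T1 = [1 0 0 -1; 0 1 2 -12; 1/2 0 1 -6; 0 0 0 1]
T5·…·T1 = [-8/17 -15/17 -30/17 188/17; 15/17 -8/17 -16/17 81/17; 1/2 0 1 -6; 0 0 0 1]
T6·…·T1 = [22/17 -31/17 -62/17 350/17; 15/17 -8/17 -16/17 81/17; 1/2 0 1 -6; 0 0 0 1]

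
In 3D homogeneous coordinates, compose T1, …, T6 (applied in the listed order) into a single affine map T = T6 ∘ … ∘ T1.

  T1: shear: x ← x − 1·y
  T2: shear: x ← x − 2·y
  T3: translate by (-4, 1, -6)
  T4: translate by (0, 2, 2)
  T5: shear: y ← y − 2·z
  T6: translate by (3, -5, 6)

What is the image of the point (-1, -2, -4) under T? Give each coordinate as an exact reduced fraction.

T1 shear: x ← x − 1·y: (-1, -2, -4) → (1, -2, -4)
T2 shear: x ← x − 2·y: (1, -2, -4) → (5, -2, -4)
T3 translate by (-4, 1, -6): (5, -2, -4) → (1, -1, -10)
T4 translate by (0, 2, 2): (1, -1, -10) → (1, 1, -8)
T5 shear: y ← y − 2·z: (1, 1, -8) → (1, 17, -8)
T6 translate by (3, -5, 6): (1, 17, -8) → (4, 12, -2)

T(p) = (4, 12, -2)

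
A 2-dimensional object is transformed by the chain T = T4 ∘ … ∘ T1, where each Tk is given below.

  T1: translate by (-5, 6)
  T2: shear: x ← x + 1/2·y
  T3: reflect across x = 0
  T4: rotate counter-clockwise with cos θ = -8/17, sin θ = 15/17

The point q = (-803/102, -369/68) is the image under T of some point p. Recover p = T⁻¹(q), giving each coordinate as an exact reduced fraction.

p = (4/3, 7/2)

T1 = [1 0 -5; 0 1 6; 0 0 1]
T2·T1 = [1 1/2 -2; 0 1 6; 0 0 1]
T3·…·T1 = [-1 -1/2 2; 0 1 6; 0 0 1]
T4·…·T1 = [8/17 -11/17 -106/17; -15/17 -31/34 -18/17; 0 0 1]
det M = -1; M⁻¹ = [31/34 -11/17 5; -15/17 -8/17 -6; 0 0 1]
M⁻¹ · (-803/102, -369/68)ᵀ = (4/3, 7/2)ᵀ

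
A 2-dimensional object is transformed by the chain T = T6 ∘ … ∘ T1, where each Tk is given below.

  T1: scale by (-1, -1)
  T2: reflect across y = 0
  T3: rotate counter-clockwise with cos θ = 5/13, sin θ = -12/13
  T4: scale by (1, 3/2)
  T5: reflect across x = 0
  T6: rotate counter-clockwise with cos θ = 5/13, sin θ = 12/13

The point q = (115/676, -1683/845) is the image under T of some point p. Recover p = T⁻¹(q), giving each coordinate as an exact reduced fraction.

p = (-5/4, 7/5)

T1 = [-1 0 0; 0 -1 0; 0 0 1]
T2·T1 = [-1 0 0; 0 1 0; 0 0 1]
T3·…·T1 = [-5/13 12/13 0; 12/13 5/13 0; 0 0 1]
T4·…·T1 = [-5/13 12/13 0; 18/13 15/26 0; 0 0 1]
T5·…·T1 = [5/13 -12/13 0; 18/13 15/26 0; 0 0 1]
T6·…·T1 = [-191/169 -150/169 0; 150/169 -213/338 0; 0 0 1]
det M = 3/2; M⁻¹ = [-71/169 100/169 0; -100/169 -382/507 0; 0 0 1]
M⁻¹ · (115/676, -1683/845)ᵀ = (-5/4, 7/5)ᵀ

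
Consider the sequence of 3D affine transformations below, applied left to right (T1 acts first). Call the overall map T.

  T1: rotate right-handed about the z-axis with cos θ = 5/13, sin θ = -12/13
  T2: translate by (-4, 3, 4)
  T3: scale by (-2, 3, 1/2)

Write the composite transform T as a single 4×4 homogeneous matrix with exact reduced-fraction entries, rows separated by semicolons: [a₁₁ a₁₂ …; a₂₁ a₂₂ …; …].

T1 = [5/13 12/13 0 0; -12/13 5/13 0 0; 0 0 1 0; 0 0 0 1]
T2·T1 = [5/13 12/13 0 -4; -12/13 5/13 0 3; 0 0 1 4; 0 0 0 1]
T3·…·T1 = [-10/13 -24/13 0 8; -36/13 15/13 0 9; 0 0 1/2 2; 0 0 0 1]

T = [-10/13 -24/13 0 8; -36/13 15/13 0 9; 0 0 1/2 2; 0 0 0 1]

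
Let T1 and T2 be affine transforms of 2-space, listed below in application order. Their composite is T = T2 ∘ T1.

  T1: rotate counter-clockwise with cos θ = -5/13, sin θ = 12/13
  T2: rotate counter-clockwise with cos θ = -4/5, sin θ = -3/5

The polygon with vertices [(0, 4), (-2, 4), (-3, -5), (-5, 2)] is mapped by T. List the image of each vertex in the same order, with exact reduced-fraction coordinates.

T1 rotate counter-clockwise with cos θ = -5/13, sin θ = 12/13: (0, 4) → (-48/13, -20/13); (-2, 4) → (-38/13, -44/13); (-3, -5) → (75/13, -11/13); (-5, 2) → (1/13, -70/13)
T2 rotate counter-clockwise with cos θ = -4/5, sin θ = -3/5: (-48/13, -20/13) → (132/65, 224/65); (-38/13, -44/13) → (4/13, 58/13); (75/13, -11/13) → (-333/65, -181/65); (1/13, -70/13) → (-214/65, 277/65)

image vertices: (132/65, 224/65), (4/13, 58/13), (-333/65, -181/65), (-214/65, 277/65)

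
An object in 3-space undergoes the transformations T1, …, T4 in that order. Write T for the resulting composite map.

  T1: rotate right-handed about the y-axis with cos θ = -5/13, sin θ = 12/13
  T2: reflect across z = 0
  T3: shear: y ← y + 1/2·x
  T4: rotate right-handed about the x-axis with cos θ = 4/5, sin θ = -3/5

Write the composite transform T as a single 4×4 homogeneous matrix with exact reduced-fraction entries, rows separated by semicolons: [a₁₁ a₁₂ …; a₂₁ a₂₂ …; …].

T = [-5/13 0 12/13 0; 2/5 4/5 3/5 0; 111/130 -3/5 2/65 0; 0 0 0 1]

T1 = [-5/13 0 12/13 0; 0 1 0 0; -12/13 0 -5/13 0; 0 0 0 1]
T2·T1 = [-5/13 0 12/13 0; 0 1 0 0; 12/13 0 5/13 0; 0 0 0 1]
T3·…·T1 = [-5/13 0 12/13 0; -5/26 1 6/13 0; 12/13 0 5/13 0; 0 0 0 1]
T4·…·T1 = [-5/13 0 12/13 0; 2/5 4/5 3/5 0; 111/130 -3/5 2/65 0; 0 0 0 1]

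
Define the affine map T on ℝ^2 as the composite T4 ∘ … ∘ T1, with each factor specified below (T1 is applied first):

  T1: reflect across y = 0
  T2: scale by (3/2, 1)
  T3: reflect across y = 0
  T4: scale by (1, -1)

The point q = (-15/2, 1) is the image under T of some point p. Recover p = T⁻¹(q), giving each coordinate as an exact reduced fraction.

T1 = [1 0 0; 0 -1 0; 0 0 1]
T2·T1 = [3/2 0 0; 0 -1 0; 0 0 1]
T3·…·T1 = [3/2 0 0; 0 1 0; 0 0 1]
T4·…·T1 = [3/2 0 0; 0 -1 0; 0 0 1]
det M = -3/2; M⁻¹ = [2/3 0 0; 0 -1 0; 0 0 1]
M⁻¹ · (-15/2, 1)ᵀ = (-5, -1)ᵀ

p = (-5, -1)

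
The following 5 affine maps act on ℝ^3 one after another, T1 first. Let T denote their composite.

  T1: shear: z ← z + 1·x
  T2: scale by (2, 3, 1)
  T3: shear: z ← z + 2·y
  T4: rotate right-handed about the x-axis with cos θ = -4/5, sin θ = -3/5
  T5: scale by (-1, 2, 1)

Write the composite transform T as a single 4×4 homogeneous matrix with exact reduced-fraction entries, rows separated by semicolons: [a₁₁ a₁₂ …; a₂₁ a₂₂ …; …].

T1 = [1 0 0 0; 0 1 0 0; 1 0 1 0; 0 0 0 1]
T2·T1 = [2 0 0 0; 0 3 0 0; 1 0 1 0; 0 0 0 1]
T3·…·T1 = [2 0 0 0; 0 3 0 0; 1 6 1 0; 0 0 0 1]
T4·…·T1 = [2 0 0 0; 3/5 6/5 3/5 0; -4/5 -33/5 -4/5 0; 0 0 0 1]
T5·…·T1 = [-2 0 0 0; 6/5 12/5 6/5 0; -4/5 -33/5 -4/5 0; 0 0 0 1]

T = [-2 0 0 0; 6/5 12/5 6/5 0; -4/5 -33/5 -4/5 0; 0 0 0 1]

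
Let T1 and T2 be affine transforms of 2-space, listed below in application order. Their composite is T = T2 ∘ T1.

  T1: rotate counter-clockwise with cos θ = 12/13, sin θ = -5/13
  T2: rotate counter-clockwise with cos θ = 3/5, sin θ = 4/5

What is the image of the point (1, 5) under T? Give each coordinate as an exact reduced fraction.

T(p) = (-109/65, 313/65)

T1 rotate counter-clockwise with cos θ = 12/13, sin θ = -5/13: (1, 5) → (37/13, 55/13)
T2 rotate counter-clockwise with cos θ = 3/5, sin θ = 4/5: (37/13, 55/13) → (-109/65, 313/65)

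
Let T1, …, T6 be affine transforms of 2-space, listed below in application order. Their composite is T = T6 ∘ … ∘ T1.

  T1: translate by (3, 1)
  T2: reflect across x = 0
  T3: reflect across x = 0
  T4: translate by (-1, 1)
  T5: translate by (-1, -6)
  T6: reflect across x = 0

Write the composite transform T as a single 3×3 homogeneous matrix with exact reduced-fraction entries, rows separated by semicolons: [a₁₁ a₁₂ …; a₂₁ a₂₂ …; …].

T = [-1 0 -1; 0 1 -4; 0 0 1]

T1 = [1 0 3; 0 1 1; 0 0 1]
T2·T1 = [-1 0 -3; 0 1 1; 0 0 1]
T3·…·T1 = [1 0 3; 0 1 1; 0 0 1]
T4·…·T1 = [1 0 2; 0 1 2; 0 0 1]
T5·…·T1 = [1 0 1; 0 1 -4; 0 0 1]
T6·…·T1 = [-1 0 -1; 0 1 -4; 0 0 1]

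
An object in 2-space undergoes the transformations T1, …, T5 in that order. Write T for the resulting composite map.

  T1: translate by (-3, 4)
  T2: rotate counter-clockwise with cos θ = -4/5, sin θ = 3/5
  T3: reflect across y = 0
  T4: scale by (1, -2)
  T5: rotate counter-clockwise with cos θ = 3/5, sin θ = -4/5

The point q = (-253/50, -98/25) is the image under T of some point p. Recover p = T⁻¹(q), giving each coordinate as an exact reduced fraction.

T1 = [1 0 -3; 0 1 4; 0 0 1]
T2·T1 = [-4/5 -3/5 0; 3/5 -4/5 -5; 0 0 1]
T3·…·T1 = [-4/5 -3/5 0; -3/5 4/5 5; 0 0 1]
T4·…·T1 = [-4/5 -3/5 0; 6/5 -8/5 -10; 0 0 1]
T5·…·T1 = [12/25 -41/25 -8; 34/25 -12/25 -6; 0 0 1]
det M = 2; M⁻¹ = [-6/25 41/50 3; -17/25 6/25 -4; 0 0 1]
M⁻¹ · (-253/50, -98/25)ᵀ = (1, -3/2)ᵀ

p = (1, -3/2)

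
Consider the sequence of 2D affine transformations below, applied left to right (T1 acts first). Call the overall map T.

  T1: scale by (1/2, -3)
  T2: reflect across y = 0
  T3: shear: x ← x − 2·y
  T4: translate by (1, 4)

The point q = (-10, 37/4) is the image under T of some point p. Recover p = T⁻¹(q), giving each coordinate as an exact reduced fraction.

p = (-1, 7/4)

T1 = [1/2 0 0; 0 -3 0; 0 0 1]
T2·T1 = [1/2 0 0; 0 3 0; 0 0 1]
T3·…·T1 = [1/2 -6 0; 0 3 0; 0 0 1]
T4·…·T1 = [1/2 -6 1; 0 3 4; 0 0 1]
det M = 3/2; M⁻¹ = [2 4 -18; 0 1/3 -4/3; 0 0 1]
M⁻¹ · (-10, 37/4)ᵀ = (-1, 7/4)ᵀ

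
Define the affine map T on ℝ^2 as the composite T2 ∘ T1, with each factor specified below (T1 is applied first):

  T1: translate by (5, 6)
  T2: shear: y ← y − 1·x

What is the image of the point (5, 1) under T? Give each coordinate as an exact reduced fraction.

T(p) = (10, -3)

T1 translate by (5, 6): (5, 1) → (10, 7)
T2 shear: y ← y − 1·x: (10, 7) → (10, -3)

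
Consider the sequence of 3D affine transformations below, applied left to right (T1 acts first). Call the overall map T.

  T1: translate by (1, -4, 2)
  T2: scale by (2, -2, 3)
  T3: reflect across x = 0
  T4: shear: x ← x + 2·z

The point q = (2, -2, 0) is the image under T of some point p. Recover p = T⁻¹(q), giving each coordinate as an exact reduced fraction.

p = (-2, 5, -2)

T1 = [1 0 0 1; 0 1 0 -4; 0 0 1 2; 0 0 0 1]
T2·T1 = [2 0 0 2; 0 -2 0 8; 0 0 3 6; 0 0 0 1]
T3·…·T1 = [-2 0 0 -2; 0 -2 0 8; 0 0 3 6; 0 0 0 1]
T4·…·T1 = [-2 0 6 10; 0 -2 0 8; 0 0 3 6; 0 0 0 1]
det M = 12; M⁻¹ = [-1/2 0 1 -1; 0 -1/2 0 4; 0 0 1/3 -2; 0 0 0 1]
M⁻¹ · (2, -2, 0)ᵀ = (-2, 5, -2)ᵀ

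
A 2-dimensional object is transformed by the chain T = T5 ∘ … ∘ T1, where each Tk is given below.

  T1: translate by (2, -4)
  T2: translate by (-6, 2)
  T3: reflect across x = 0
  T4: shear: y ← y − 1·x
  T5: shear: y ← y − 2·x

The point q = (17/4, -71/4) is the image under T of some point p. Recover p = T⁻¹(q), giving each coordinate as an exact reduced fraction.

T1 = [1 0 2; 0 1 -4; 0 0 1]
T2·T1 = [1 0 -4; 0 1 -2; 0 0 1]
T3·…·T1 = [-1 0 4; 0 1 -2; 0 0 1]
T4·…·T1 = [-1 0 4; 1 1 -6; 0 0 1]
T5·…·T1 = [-1 0 4; 3 1 -14; 0 0 1]
det M = -1; M⁻¹ = [-1 0 4; 3 1 2; 0 0 1]
M⁻¹ · (17/4, -71/4)ᵀ = (-1/4, -3)ᵀ

p = (-1/4, -3)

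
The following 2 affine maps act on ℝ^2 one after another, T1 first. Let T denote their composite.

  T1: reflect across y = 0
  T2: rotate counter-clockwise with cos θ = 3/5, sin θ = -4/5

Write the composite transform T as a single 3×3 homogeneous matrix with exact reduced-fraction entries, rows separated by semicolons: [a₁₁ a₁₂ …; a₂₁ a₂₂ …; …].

T = [3/5 -4/5 0; -4/5 -3/5 0; 0 0 1]

T1 = [1 0 0; 0 -1 0; 0 0 1]
T2·T1 = [3/5 -4/5 0; -4/5 -3/5 0; 0 0 1]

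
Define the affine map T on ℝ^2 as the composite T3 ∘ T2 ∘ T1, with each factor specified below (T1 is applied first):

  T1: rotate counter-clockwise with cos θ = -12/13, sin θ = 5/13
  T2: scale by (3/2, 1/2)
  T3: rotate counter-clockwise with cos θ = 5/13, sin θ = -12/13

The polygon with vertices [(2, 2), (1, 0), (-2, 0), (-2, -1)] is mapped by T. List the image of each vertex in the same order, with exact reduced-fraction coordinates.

image vertices: (-339/169, 577/169), (-60/169, 457/338), (120/169, -457/169), (459/338, -517/169)

T1 rotate counter-clockwise with cos θ = -12/13, sin θ = 5/13: (2, 2) → (-34/13, -14/13); (1, 0) → (-12/13, 5/13); (-2, 0) → (24/13, -10/13); (-2, -1) → (29/13, 2/13)
T2 scale by (3/2, 1/2): (-34/13, -14/13) → (-51/13, -7/13); (-12/13, 5/13) → (-18/13, 5/26); (24/13, -10/13) → (36/13, -5/13); (29/13, 2/13) → (87/26, 1/13)
T3 rotate counter-clockwise with cos θ = 5/13, sin θ = -12/13: (-51/13, -7/13) → (-339/169, 577/169); (-18/13, 5/26) → (-60/169, 457/338); (36/13, -5/13) → (120/169, -457/169); (87/26, 1/13) → (459/338, -517/169)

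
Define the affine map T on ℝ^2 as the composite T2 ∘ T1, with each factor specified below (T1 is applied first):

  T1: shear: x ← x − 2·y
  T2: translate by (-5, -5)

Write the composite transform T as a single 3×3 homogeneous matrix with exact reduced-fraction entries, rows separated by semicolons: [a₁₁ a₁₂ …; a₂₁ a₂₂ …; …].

T1 = [1 -2 0; 0 1 0; 0 0 1]
T2·T1 = [1 -2 -5; 0 1 -5; 0 0 1]

T = [1 -2 -5; 0 1 -5; 0 0 1]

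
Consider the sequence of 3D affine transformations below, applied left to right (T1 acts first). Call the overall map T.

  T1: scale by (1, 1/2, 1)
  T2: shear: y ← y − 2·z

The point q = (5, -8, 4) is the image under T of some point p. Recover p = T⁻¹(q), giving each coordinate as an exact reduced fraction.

T1 = [1 0 0 0; 0 1/2 0 0; 0 0 1 0; 0 0 0 1]
T2·T1 = [1 0 0 0; 0 1/2 -2 0; 0 0 1 0; 0 0 0 1]
det M = 1/2; M⁻¹ = [1 0 0 0; 0 2 4 0; 0 0 1 0; 0 0 0 1]
M⁻¹ · (5, -8, 4)ᵀ = (5, 0, 4)ᵀ

p = (5, 0, 4)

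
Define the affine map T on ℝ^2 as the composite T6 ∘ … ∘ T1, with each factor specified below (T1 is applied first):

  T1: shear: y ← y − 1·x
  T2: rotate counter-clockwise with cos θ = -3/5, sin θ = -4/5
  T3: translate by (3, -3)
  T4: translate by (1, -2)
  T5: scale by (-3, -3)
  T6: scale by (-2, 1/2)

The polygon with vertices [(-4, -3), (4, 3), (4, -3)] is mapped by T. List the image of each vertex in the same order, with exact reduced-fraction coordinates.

image vertices: (216/5, 18/5), (24/5, 57/5), (-24, 6)

T1 shear: y ← y − 1·x: (-4, -3) → (-4, 1); (4, 3) → (4, -1); (4, -3) → (4, -7)
T2 rotate counter-clockwise with cos θ = -3/5, sin θ = -4/5: (-4, 1) → (16/5, 13/5); (4, -1) → (-16/5, -13/5); (4, -7) → (-8, 1)
T3 translate by (3, -3): (16/5, 13/5) → (31/5, -2/5); (-16/5, -13/5) → (-1/5, -28/5); (-8, 1) → (-5, -2)
T4 translate by (1, -2): (31/5, -2/5) → (36/5, -12/5); (-1/5, -28/5) → (4/5, -38/5); (-5, -2) → (-4, -4)
T5 scale by (-3, -3): (36/5, -12/5) → (-108/5, 36/5); (4/5, -38/5) → (-12/5, 114/5); (-4, -4) → (12, 12)
T6 scale by (-2, 1/2): (-108/5, 36/5) → (216/5, 18/5); (-12/5, 114/5) → (24/5, 57/5); (12, 12) → (-24, 6)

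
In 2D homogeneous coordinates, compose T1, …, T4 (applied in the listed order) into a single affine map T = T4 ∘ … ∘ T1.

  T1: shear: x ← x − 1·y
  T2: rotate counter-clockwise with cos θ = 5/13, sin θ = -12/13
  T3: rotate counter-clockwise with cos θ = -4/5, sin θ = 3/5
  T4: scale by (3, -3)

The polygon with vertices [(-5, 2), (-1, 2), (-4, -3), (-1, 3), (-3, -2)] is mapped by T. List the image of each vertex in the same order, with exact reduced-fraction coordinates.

image vertices: (-714/65, 1227/65), (-522/65, 471/65), (519/65, 333/65), (-759/65, 612/65), (66/13, 57/13)

T1 shear: x ← x − 1·y: (-5, 2) → (-7, 2); (-1, 2) → (-3, 2); (-4, -3) → (-1, -3); (-1, 3) → (-4, 3); (-3, -2) → (-1, -2)
T2 rotate counter-clockwise with cos θ = 5/13, sin θ = -12/13: (-7, 2) → (-11/13, 94/13); (-3, 2) → (9/13, 46/13); (-1, -3) → (-41/13, -3/13); (-4, 3) → (16/13, 63/13); (-1, -2) → (-29/13, 2/13)
T3 rotate counter-clockwise with cos θ = -4/5, sin θ = 3/5: (-11/13, 94/13) → (-238/65, -409/65); (9/13, 46/13) → (-174/65, -157/65); (-41/13, -3/13) → (173/65, -111/65); (16/13, 63/13) → (-253/65, -204/65); (-29/13, 2/13) → (22/13, -19/13)
T4 scale by (3, -3): (-238/65, -409/65) → (-714/65, 1227/65); (-174/65, -157/65) → (-522/65, 471/65); (173/65, -111/65) → (519/65, 333/65); (-253/65, -204/65) → (-759/65, 612/65); (22/13, -19/13) → (66/13, 57/13)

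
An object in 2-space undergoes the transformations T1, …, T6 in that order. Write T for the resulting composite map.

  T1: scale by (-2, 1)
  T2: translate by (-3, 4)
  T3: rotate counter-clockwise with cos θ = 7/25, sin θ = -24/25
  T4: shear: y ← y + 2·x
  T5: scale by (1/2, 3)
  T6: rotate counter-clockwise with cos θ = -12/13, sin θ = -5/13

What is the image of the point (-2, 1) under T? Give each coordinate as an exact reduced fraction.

T(p) = (3213/325, -3943/130)

T1 scale by (-2, 1): (-2, 1) → (4, 1)
T2 translate by (-3, 4): (4, 1) → (1, 5)
T3 rotate counter-clockwise with cos θ = 7/25, sin θ = -24/25: (1, 5) → (127/25, 11/25)
T4 shear: y ← y + 2·x: (127/25, 11/25) → (127/25, 53/5)
T5 scale by (1/2, 3): (127/25, 53/5) → (127/50, 159/5)
T6 rotate counter-clockwise with cos θ = -12/13, sin θ = -5/13: (127/50, 159/5) → (3213/325, -3943/130)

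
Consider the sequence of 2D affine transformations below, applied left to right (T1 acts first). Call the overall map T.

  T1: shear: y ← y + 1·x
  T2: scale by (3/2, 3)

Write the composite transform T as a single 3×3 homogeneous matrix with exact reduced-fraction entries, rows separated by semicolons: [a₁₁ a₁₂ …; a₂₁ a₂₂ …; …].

T = [3/2 0 0; 3 3 0; 0 0 1]

T1 = [1 0 0; 1 1 0; 0 0 1]
T2·T1 = [3/2 0 0; 3 3 0; 0 0 1]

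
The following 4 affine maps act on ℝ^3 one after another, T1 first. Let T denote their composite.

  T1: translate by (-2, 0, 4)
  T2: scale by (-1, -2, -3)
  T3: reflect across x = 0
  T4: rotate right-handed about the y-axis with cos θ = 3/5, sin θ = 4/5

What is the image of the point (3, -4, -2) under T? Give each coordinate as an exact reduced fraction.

T1 translate by (-2, 0, 4): (3, -4, -2) → (1, -4, 2)
T2 scale by (-1, -2, -3): (1, -4, 2) → (-1, 8, -6)
T3 reflect across x = 0: (-1, 8, -6) → (1, 8, -6)
T4 rotate right-handed about the y-axis with cos θ = 3/5, sin θ = 4/5: (1, 8, -6) → (-21/5, 8, -22/5)

T(p) = (-21/5, 8, -22/5)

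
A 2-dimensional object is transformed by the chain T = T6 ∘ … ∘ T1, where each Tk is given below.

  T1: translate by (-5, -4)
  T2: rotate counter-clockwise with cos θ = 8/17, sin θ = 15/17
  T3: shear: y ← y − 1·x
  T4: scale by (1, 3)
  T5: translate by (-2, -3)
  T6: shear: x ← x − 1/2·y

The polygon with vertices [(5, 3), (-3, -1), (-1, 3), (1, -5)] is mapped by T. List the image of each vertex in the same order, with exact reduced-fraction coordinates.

T1 translate by (-5, -4): (5, 3) → (0, -1); (-3, -1) → (-8, -5); (-1, 3) → (-6, -1); (1, -5) → (-4, -9)
T2 rotate counter-clockwise with cos θ = 8/17, sin θ = 15/17: (0, -1) → (15/17, -8/17); (-8, -5) → (11/17, -160/17); (-6, -1) → (-33/17, -98/17); (-4, -9) → (103/17, -132/17)
T3 shear: y ← y − 1·x: (15/17, -8/17) → (15/17, -23/17); (11/17, -160/17) → (11/17, -171/17); (-33/17, -98/17) → (-33/17, -65/17); (103/17, -132/17) → (103/17, -235/17)
T4 scale by (1, 3): (15/17, -23/17) → (15/17, -69/17); (11/17, -171/17) → (11/17, -513/17); (-33/17, -65/17) → (-33/17, -195/17); (103/17, -235/17) → (103/17, -705/17)
T5 translate by (-2, -3): (15/17, -69/17) → (-19/17, -120/17); (11/17, -513/17) → (-23/17, -564/17); (-33/17, -195/17) → (-67/17, -246/17); (103/17, -705/17) → (69/17, -756/17)
T6 shear: x ← x − 1/2·y: (-19/17, -120/17) → (41/17, -120/17); (-23/17, -564/17) → (259/17, -564/17); (-67/17, -246/17) → (56/17, -246/17); (69/17, -756/17) → (447/17, -756/17)

image vertices: (41/17, -120/17), (259/17, -564/17), (56/17, -246/17), (447/17, -756/17)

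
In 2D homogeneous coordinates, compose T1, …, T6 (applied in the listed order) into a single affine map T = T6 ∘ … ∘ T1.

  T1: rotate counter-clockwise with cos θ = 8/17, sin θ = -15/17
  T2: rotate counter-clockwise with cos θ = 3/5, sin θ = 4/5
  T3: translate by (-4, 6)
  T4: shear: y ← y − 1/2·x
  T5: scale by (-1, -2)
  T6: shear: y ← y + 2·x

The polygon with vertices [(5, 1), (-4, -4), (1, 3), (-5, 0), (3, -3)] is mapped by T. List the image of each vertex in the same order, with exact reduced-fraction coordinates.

T1 rotate counter-clockwise with cos θ = 8/17, sin θ = -15/17: (5, 1) → (55/17, -67/17); (-4, -4) → (-92/17, 28/17); (1, 3) → (53/17, 9/17); (-5, 0) → (-40/17, 75/17); (3, -3) → (-21/17, -69/17)
T2 rotate counter-clockwise with cos θ = 3/5, sin θ = 4/5: (55/17, -67/17) → (433/85, 19/85); (-92/17, 28/17) → (-388/85, -284/85); (53/17, 9/17) → (123/85, 239/85); (-40/17, 75/17) → (-84/17, 13/17); (-21/17, -69/17) → (213/85, -291/85)
T3 translate by (-4, 6): (433/85, 19/85) → (93/85, 529/85); (-388/85, -284/85) → (-728/85, 226/85); (123/85, 239/85) → (-217/85, 749/85); (-84/17, 13/17) → (-152/17, 115/17); (213/85, -291/85) → (-127/85, 219/85)
T4 shear: y ← y − 1/2·x: (93/85, 529/85) → (93/85, 193/34); (-728/85, 226/85) → (-728/85, 118/17); (-217/85, 749/85) → (-217/85, 343/34); (-152/17, 115/17) → (-152/17, 191/17); (-127/85, 219/85) → (-127/85, 113/34)
T5 scale by (-1, -2): (93/85, 193/34) → (-93/85, -193/17); (-728/85, 118/17) → (728/85, -236/17); (-217/85, 343/34) → (217/85, -343/17); (-152/17, 191/17) → (152/17, -382/17); (-127/85, 113/34) → (127/85, -113/17)
T6 shear: y ← y + 2·x: (-93/85, -193/17) → (-93/85, -1151/85); (728/85, -236/17) → (728/85, 276/85); (217/85, -343/17) → (217/85, -1281/85); (152/17, -382/17) → (152/17, -78/17); (127/85, -113/17) → (127/85, -311/85)

image vertices: (-93/85, -1151/85), (728/85, 276/85), (217/85, -1281/85), (152/17, -78/17), (127/85, -311/85)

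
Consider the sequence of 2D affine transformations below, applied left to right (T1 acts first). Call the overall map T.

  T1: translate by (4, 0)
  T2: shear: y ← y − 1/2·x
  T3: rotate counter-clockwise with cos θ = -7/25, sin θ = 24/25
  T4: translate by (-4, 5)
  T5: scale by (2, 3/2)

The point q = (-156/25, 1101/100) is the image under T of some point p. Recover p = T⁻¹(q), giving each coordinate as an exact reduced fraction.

T1 = [1 0 4; 0 1 0; 0 0 1]
T2·T1 = [1 0 4; -1/2 1 -2; 0 0 1]
T3·…·T1 = [1/5 -24/25 4/5; 11/10 -7/25 22/5; 0 0 1]
T4·…·T1 = [1/5 -24/25 -16/5; 11/10 -7/25 47/5; 0 0 1]
T5·…·T1 = [2/5 -48/25 -32/5; 33/20 -21/50 141/10; 0 0 1]
det M = 3; M⁻¹ = [-7/50 16/25 -248/25; -11/20 2/15 -27/5; 0 0 1]
M⁻¹ · (-156/25, 1101/100)ᵀ = (-2, -1/2)ᵀ

p = (-2, -1/2)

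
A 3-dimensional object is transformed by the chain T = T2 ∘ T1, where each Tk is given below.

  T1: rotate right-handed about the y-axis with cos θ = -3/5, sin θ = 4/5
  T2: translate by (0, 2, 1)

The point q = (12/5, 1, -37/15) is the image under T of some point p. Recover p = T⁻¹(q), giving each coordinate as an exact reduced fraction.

T1 = [-3/5 0 4/5 0; 0 1 0 0; -4/5 0 -3/5 0; 0 0 0 1]
T2·T1 = [-3/5 0 4/5 0; 0 1 0 2; -4/5 0 -3/5 1; 0 0 0 1]
det M = 1; M⁻¹ = [-3/5 0 -4/5 4/5; 0 1 0 -2; 4/5 0 -3/5 3/5; 0 0 0 1]
M⁻¹ · (12/5, 1, -37/15)ᵀ = (4/3, -1, 4)ᵀ

p = (4/3, -1, 4)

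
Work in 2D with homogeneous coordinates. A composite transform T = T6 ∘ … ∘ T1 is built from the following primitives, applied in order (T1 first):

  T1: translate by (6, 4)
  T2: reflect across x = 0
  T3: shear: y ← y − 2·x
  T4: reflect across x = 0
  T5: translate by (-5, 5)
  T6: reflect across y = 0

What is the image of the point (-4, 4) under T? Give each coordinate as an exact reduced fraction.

T(p) = (-3, -17)

T1 translate by (6, 4): (-4, 4) → (2, 8)
T2 reflect across x = 0: (2, 8) → (-2, 8)
T3 shear: y ← y − 2·x: (-2, 8) → (-2, 12)
T4 reflect across x = 0: (-2, 12) → (2, 12)
T5 translate by (-5, 5): (2, 12) → (-3, 17)
T6 reflect across y = 0: (-3, 17) → (-3, -17)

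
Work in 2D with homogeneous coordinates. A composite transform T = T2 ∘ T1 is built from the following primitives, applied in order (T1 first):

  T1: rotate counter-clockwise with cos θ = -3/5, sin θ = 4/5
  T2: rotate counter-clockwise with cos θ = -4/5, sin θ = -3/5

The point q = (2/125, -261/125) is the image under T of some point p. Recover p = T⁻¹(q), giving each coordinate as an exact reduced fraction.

T1 = [-3/5 -4/5 0; 4/5 -3/5 0; 0 0 1]
T2·T1 = [24/25 7/25 0; -7/25 24/25 0; 0 0 1]
det M = 1; M⁻¹ = [24/25 -7/25 0; 7/25 24/25 0; 0 0 1]
M⁻¹ · (2/125, -261/125)ᵀ = (3/5, -2)ᵀ

p = (3/5, -2)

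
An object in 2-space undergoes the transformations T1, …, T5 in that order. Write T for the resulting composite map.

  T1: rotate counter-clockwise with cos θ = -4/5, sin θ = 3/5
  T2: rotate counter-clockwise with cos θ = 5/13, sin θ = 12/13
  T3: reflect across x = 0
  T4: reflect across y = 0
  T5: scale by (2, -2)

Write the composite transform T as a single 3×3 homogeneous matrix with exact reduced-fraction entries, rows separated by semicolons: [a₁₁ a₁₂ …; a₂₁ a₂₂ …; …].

T = [112/65 -66/65 0; -66/65 -112/65 0; 0 0 1]

T1 = [-4/5 -3/5 0; 3/5 -4/5 0; 0 0 1]
T2·T1 = [-56/65 33/65 0; -33/65 -56/65 0; 0 0 1]
T3·…·T1 = [56/65 -33/65 0; -33/65 -56/65 0; 0 0 1]
T4·…·T1 = [56/65 -33/65 0; 33/65 56/65 0; 0 0 1]
T5·…·T1 = [112/65 -66/65 0; -66/65 -112/65 0; 0 0 1]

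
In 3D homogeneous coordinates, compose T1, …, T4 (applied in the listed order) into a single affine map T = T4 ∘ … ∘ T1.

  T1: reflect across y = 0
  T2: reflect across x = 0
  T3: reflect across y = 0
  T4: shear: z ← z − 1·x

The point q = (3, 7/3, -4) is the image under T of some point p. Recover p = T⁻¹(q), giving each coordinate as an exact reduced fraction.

T1 = [1 0 0 0; 0 -1 0 0; 0 0 1 0; 0 0 0 1]
T2·T1 = [-1 0 0 0; 0 -1 0 0; 0 0 1 0; 0 0 0 1]
T3·…·T1 = [-1 0 0 0; 0 1 0 0; 0 0 1 0; 0 0 0 1]
T4·…·T1 = [-1 0 0 0; 0 1 0 0; 1 0 1 0; 0 0 0 1]
det M = -1; M⁻¹ = [-1 0 0 0; 0 1 0 0; 1 0 1 0; 0 0 0 1]
M⁻¹ · (3, 7/3, -4)ᵀ = (-3, 7/3, -1)ᵀ

p = (-3, 7/3, -1)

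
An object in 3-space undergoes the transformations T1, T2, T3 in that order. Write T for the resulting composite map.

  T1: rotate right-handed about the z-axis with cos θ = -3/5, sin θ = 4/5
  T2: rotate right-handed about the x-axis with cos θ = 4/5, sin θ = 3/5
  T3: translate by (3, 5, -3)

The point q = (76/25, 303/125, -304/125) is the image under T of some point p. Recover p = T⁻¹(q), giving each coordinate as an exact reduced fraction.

p = (-7/5, 1, 2)

T1 = [-3/5 -4/5 0 0; 4/5 -3/5 0 0; 0 0 1 0; 0 0 0 1]
T2·T1 = [-3/5 -4/5 0 0; 16/25 -12/25 -3/5 0; 12/25 -9/25 4/5 0; 0 0 0 1]
T3·…·T1 = [-3/5 -4/5 0 3; 16/25 -12/25 -3/5 5; 12/25 -9/25 4/5 -3; 0 0 0 1]
det M = 1; M⁻¹ = [-3/5 16/25 12/25 1/25; -4/5 -12/25 -9/25 93/25; 0 -3/5 4/5 27/5; 0 0 0 1]
M⁻¹ · (76/25, 303/125, -304/125)ᵀ = (-7/5, 1, 2)ᵀ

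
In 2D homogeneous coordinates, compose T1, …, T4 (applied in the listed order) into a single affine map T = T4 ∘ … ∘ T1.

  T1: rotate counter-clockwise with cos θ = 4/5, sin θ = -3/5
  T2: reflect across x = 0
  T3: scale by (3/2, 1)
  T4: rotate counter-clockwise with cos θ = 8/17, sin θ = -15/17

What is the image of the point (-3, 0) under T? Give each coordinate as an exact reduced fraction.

T(p) = (279/85, -198/85)

T1 rotate counter-clockwise with cos θ = 4/5, sin θ = -3/5: (-3, 0) → (-12/5, 9/5)
T2 reflect across x = 0: (-12/5, 9/5) → (12/5, 9/5)
T3 scale by (3/2, 1): (12/5, 9/5) → (18/5, 9/5)
T4 rotate counter-clockwise with cos θ = 8/17, sin θ = -15/17: (18/5, 9/5) → (279/85, -198/85)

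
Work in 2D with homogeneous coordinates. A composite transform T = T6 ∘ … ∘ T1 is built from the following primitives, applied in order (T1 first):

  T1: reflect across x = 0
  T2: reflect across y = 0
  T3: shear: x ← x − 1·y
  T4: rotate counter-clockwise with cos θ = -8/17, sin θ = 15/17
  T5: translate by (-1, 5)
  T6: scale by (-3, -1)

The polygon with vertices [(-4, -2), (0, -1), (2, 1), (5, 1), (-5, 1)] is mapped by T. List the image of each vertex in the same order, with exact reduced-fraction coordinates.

image vertices: (189/17, -99/17), (72/17, -62/17), (-18/17, -78/17), (-90/17, -33/17), (150/17, -183/17)

T1 reflect across x = 0: (-4, -2) → (4, -2); (0, -1) → (0, -1); (2, 1) → (-2, 1); (5, 1) → (-5, 1); (-5, 1) → (5, 1)
T2 reflect across y = 0: (4, -2) → (4, 2); (0, -1) → (0, 1); (-2, 1) → (-2, -1); (-5, 1) → (-5, -1); (5, 1) → (5, -1)
T3 shear: x ← x − 1·y: (4, 2) → (2, 2); (0, 1) → (-1, 1); (-2, -1) → (-1, -1); (-5, -1) → (-4, -1); (5, -1) → (6, -1)
T4 rotate counter-clockwise with cos θ = -8/17, sin θ = 15/17: (2, 2) → (-46/17, 14/17); (-1, 1) → (-7/17, -23/17); (-1, -1) → (23/17, -7/17); (-4, -1) → (47/17, -52/17); (6, -1) → (-33/17, 98/17)
T5 translate by (-1, 5): (-46/17, 14/17) → (-63/17, 99/17); (-7/17, -23/17) → (-24/17, 62/17); (23/17, -7/17) → (6/17, 78/17); (47/17, -52/17) → (30/17, 33/17); (-33/17, 98/17) → (-50/17, 183/17)
T6 scale by (-3, -1): (-63/17, 99/17) → (189/17, -99/17); (-24/17, 62/17) → (72/17, -62/17); (6/17, 78/17) → (-18/17, -78/17); (30/17, 33/17) → (-90/17, -33/17); (-50/17, 183/17) → (150/17, -183/17)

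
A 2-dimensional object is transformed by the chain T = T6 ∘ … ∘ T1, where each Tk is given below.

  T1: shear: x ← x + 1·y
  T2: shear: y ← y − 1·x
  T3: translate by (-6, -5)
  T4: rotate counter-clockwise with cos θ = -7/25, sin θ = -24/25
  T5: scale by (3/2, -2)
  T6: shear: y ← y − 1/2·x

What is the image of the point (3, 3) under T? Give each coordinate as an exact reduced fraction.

T(p) = (-288/25, 32/25)

T1 shear: x ← x + 1·y: (3, 3) → (6, 3)
T2 shear: y ← y − 1·x: (6, 3) → (6, -3)
T3 translate by (-6, -5): (6, -3) → (0, -8)
T4 rotate counter-clockwise with cos θ = -7/25, sin θ = -24/25: (0, -8) → (-192/25, 56/25)
T5 scale by (3/2, -2): (-192/25, 56/25) → (-288/25, -112/25)
T6 shear: y ← y − 1/2·x: (-288/25, -112/25) → (-288/25, 32/25)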